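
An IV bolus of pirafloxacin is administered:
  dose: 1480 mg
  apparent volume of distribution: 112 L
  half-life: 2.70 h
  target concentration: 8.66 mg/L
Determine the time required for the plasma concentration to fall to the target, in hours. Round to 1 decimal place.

1.6 h

C₀ = Dose / Vd = 1480 / 112 = 13.21 mg/L
k = ln2 / t½ = 0.693147 / 2.70 = 0.2567 h⁻¹
t = ln(C₀ / C) / k = ln(13.21 / 8.66) / 0.2567
  = ln(1.525) / 0.2567 = 0.4220 / 0.2567 = 1.644 h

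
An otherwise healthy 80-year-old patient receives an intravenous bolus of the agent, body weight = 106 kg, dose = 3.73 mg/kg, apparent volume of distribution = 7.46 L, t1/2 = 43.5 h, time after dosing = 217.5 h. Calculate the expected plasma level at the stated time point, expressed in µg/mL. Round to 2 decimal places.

1.66 µg/mL

Total dose = 3.73 × 106 = 395.4 mg
C₀ = Dose / Vd = 395.4 / 7.46 = 53.00 mg/L
k = ln2 / t½ = 0.693147 / 43.5 = 0.01593 h⁻¹
t / t½ = 217.5 / 43.5 = 5 half-lives
C = C₀ × (1/2)^5 = 53.00 × 0.03125 = 1.656 mg/L
(1.656 mg/L = 1.656 µg/mL)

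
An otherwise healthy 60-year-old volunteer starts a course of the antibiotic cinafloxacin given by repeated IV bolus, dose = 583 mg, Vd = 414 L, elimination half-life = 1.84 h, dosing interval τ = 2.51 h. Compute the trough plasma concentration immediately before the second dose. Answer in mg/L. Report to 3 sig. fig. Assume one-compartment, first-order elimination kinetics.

0.547 mg/L

C₀ per dose = Dose / Vd = 583 / 414 = 1.408 mg/L
k = ln2 / t½ = 0.693147 / 1.84 = 0.3767 h⁻¹
Fraction remaining after one interval: r = e^(−kτ) = e^(−0.3767 × 2.51) = 0.3885
Before dose 2, 1 dose has been given (aged 1τ).
C_trough = C₀ × r = 1.408 × 0.3885 = 0.5470 mg/L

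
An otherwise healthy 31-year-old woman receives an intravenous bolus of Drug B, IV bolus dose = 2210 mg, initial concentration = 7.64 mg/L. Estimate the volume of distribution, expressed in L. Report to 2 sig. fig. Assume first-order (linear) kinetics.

290 L

Vd = Dose / C₀ = 2210 / 7.64 = 289.3 L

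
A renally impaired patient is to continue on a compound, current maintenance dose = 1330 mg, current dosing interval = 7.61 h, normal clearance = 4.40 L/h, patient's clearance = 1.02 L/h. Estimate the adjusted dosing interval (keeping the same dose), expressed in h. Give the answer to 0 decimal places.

33 h

To keep the same average steady-state level, dosing rate must scale with clearance.
CL ratio = 1.02 / 4.40 = 0.2318
New interval (same dose) = 7.61 / 0.2318 = 32.83 h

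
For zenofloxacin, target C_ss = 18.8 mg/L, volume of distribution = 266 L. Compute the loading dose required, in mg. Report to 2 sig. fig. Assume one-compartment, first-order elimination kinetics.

LD = Css × Vd = 18.8 × 266 = 5001 mg

5000 mg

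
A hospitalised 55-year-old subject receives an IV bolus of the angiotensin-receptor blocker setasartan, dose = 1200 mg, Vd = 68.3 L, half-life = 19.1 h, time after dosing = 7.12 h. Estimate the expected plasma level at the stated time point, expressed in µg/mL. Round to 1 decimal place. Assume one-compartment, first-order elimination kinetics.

13.6 µg/mL

C₀ = Dose / Vd = 1200 / 68.3 = 17.57 mg/L
k = ln2 / t½ = 0.693147 / 19.1 = 0.03629 h⁻¹
C = C₀ · e^(−k·t) = 17.57 × e^(−0.03629 × 7.12)
  = 17.57 × 0.7723 = 13.57 mg/L
(13.57 mg/L = 13.57 µg/mL)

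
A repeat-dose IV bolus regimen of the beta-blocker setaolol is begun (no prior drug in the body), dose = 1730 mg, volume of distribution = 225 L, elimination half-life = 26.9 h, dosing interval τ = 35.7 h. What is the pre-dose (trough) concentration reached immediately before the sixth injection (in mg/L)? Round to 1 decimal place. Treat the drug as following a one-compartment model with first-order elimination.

C₀ per dose = Dose / Vd = 1730 / 225 = 7.689 mg/L
k = ln2 / t½ = 0.693147 / 26.9 = 0.02577 h⁻¹
Fraction remaining after one interval: r = e^(−kτ) = e^(−0.02577 × 35.7) = 0.3985
Before dose 6, 5 doses have been given (aged 1τ, 2τ, 3τ, 4τ, 5τ).
C_trough = C₀ × (r + r² + … + r^5) = C₀ × r(1−r^5)/(1−r)
        = 7.689 × 0.3985 × (1 − 0.01005) / (1 − 0.3985) = 5.043 mg/L

5.0 mg/L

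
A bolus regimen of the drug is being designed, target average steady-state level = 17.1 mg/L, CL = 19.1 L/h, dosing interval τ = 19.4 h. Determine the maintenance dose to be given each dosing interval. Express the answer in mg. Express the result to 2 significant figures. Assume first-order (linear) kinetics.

6300 mg

At steady state, Dose/τ = Css × CL.
Dose = Css × CL × τ = 17.1 × 19.10 × 19.4 = 6336 mg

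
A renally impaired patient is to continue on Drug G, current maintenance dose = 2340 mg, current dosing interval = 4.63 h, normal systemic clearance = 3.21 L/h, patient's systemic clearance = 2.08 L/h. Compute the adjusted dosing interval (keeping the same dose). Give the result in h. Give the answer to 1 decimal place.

To keep the same average steady-state level, dosing rate must scale with clearance.
CL ratio = 2.08 / 3.21 = 0.6480
New interval (same dose) = 4.63 / 0.6480 = 7.145 h

7.1 h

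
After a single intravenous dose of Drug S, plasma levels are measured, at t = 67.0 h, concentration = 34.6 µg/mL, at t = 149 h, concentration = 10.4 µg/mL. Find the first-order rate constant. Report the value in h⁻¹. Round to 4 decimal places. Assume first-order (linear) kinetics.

0.0147 h⁻¹

k = ln(C₁/C₂) / (t₂ − t₁) = ln(34.6/10.4) / (149 − 67.0)
  = 1.202 / 82.00 = 0.01466 h⁻¹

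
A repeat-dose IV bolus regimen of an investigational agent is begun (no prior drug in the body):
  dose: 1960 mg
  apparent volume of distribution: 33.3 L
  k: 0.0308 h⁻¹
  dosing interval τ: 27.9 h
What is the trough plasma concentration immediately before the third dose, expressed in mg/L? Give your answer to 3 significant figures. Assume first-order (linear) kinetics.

C₀ per dose = Dose / Vd = 1960 / 33.3 = 58.86 mg/L
Fraction remaining after one interval: r = e^(−kτ) = e^(−0.03080 × 27.9) = 0.4234
Before dose 3, 2 doses have been given (aged 1τ, 2τ).
C_trough = C₀ × (r + r²) = 58.86 × (0.4234 + 0.1793) = 35.47 mg/L

35.5 mg/L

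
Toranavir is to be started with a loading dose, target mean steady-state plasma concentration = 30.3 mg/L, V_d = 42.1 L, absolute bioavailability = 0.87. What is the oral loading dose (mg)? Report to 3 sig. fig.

1470 mg

LD = Css × Vd / F = 30.3 × 42.1 / 0.87 = 1466 mg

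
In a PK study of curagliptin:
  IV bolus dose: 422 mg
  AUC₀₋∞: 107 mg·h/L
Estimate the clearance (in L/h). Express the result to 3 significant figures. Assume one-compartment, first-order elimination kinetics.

CL = Dose / AUC = 422 / 107 = 3.944 L/h

3.94 L/h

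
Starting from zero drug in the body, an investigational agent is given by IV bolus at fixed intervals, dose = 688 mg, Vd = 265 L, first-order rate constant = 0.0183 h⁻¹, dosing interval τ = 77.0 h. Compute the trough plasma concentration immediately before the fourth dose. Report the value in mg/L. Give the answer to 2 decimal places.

C₀ per dose = Dose / Vd = 688 / 265 = 2.596 mg/L
Fraction remaining after one interval: r = e^(−kτ) = e^(−0.01830 × 77.0) = 0.2444
Before dose 4, 3 doses have been given (aged 1τ, 2τ, 3τ).
C_trough = C₀ × (r + r² + … + r^3) = C₀ × r(1−r^3)/(1−r)
        = 2.596 × 0.2444 × (1 − 0.01460) / (1 − 0.2444) = 0.8274 mg/L

0.83 mg/L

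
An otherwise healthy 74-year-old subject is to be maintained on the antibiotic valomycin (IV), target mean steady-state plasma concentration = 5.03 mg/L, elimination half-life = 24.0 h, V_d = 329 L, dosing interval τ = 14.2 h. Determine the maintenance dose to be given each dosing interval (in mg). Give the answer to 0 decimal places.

679 mg

k = ln2 / t½ = 0.693147 / 24.0 = 0.02888 h⁻¹
CL = k × Vd = 0.02888 × 329 = 9.502 L/h
At steady state, Dose/τ = Css × CL.
Dose = Css × CL × τ = 5.03 × 9.502 × 14.2 = 678.7 mg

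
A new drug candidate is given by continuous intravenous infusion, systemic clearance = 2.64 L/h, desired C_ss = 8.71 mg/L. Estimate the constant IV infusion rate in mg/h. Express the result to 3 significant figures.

At steady state, infusion rate R₀ = Css × CL = 8.71 × 2.640 = 22.99 mg/h

23.0 mg/h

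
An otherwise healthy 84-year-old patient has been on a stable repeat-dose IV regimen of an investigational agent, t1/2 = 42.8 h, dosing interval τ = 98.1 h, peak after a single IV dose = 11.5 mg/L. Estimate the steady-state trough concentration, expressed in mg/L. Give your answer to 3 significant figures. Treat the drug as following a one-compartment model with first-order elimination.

k = ln2 / t½ = 0.693147 / 42.8 = 0.01620 h⁻¹
e^(−kτ) = e^(−0.01620 × 98.1) = 0.2041
Accumulation ratio R = 1 / (1 − e^(−kτ)) = 1 / (1 − 0.2041) = 1.256
Steady-state trough = C₀ × R × e^(−kτ) = 11.5 × 1.256 × 0.2041 = 2.948 mg/L

2.95 mg/L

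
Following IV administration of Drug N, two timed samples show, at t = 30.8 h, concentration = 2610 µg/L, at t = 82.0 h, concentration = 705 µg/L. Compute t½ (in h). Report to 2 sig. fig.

27 h

k = ln(C₁/C₂) / (t₂ − t₁) = ln(2610/705) / (82.0 − 30.8)
  = 1.309 / 51.20 = 0.02557 h⁻¹
t½ = ln2 / k = 0.693147 / 0.02557 = 27.11 h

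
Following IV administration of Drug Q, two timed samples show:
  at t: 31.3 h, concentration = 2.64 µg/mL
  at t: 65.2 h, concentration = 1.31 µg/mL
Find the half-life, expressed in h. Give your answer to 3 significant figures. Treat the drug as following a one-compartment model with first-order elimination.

33.5 h

k = ln(C₁/C₂) / (t₂ − t₁) = ln(2.64/1.31) / (65.2 − 31.3)
  = 0.7008 / 33.90 = 0.02067 h⁻¹
t½ = ln2 / k = 0.693147 / 0.02067 = 33.53 h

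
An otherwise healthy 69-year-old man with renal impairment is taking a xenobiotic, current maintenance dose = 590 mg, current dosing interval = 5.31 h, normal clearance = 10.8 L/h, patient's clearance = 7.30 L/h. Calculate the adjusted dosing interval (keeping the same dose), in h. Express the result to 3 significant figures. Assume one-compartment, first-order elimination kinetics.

7.86 h

To keep the same average steady-state level, dosing rate must scale with clearance.
CL ratio = 7.30 / 10.8 = 0.6759
New interval (same dose) = 5.31 / 0.6759 = 7.856 h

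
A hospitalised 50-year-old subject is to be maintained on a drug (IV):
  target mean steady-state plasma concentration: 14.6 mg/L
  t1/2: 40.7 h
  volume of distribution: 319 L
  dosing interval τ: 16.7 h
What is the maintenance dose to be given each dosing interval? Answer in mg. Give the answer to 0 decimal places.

1325 mg

k = ln2 / t½ = 0.693147 / 40.7 = 0.01703 h⁻¹
CL = k × Vd = 0.01703 × 319 = 5.433 L/h
At steady state, Dose/τ = Css × CL.
Dose = Css × CL × τ = 14.6 × 5.433 × 16.7 = 1325 mg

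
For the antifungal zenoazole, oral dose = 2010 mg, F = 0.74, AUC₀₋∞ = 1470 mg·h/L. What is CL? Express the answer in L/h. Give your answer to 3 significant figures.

CL = F·Dose / AUC = 0.74 × 2010 / 1470 = 1.012 L/h

1.01 L/h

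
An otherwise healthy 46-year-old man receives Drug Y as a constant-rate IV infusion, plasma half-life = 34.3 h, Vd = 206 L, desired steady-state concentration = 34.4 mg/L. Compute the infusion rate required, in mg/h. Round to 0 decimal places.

k = ln2 / t½ = 0.693147 / 34.3 = 0.02021 h⁻¹
CL = k × Vd = 0.02021 × 206 = 4.163 L/h
At steady state, infusion rate R₀ = Css × CL = 34.4 × 4.163 = 143.2 mg/h

143 mg/h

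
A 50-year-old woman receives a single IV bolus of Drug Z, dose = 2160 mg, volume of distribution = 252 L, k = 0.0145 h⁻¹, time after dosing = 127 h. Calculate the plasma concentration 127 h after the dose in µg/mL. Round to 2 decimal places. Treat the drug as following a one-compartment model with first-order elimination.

C₀ = Dose / Vd = 2160 / 252 = 8.571 mg/L
C = C₀ · e^(−k·t) = 8.571 × e^(−0.01450 × 127)
  = 8.571 × 0.1586 = 1.359 mg/L
(1.359 mg/L = 1.359 µg/mL)

1.36 µg/mL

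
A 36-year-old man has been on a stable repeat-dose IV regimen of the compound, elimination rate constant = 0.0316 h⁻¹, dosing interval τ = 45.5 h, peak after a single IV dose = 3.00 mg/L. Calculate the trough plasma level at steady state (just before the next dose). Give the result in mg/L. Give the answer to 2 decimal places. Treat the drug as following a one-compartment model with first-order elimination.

0.93 mg/L

e^(−kτ) = e^(−0.03160 × 45.5) = 0.2374
Accumulation ratio R = 1 / (1 − e^(−kτ)) = 1 / (1 − 0.2374) = 1.311
Steady-state trough = C₀ × R × e^(−kτ) = 3.00 × 1.311 × 0.2374 = 0.9337 mg/L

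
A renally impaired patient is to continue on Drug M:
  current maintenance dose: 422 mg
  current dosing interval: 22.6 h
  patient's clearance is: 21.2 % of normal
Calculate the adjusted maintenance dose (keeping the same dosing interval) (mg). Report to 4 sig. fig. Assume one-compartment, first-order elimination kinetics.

89.46 mg

To keep the same average steady-state level, dosing rate must scale with clearance.
CL ratio = 21.2 / 100 = 0.2120
New dose (same interval) = 422 × 0.2120 = 89.46 mg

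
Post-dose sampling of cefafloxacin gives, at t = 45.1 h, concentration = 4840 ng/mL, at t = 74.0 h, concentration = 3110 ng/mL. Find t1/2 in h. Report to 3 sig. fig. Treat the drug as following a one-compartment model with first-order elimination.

k = ln(C₁/C₂) / (t₂ − t₁) = ln(4840/3110) / (74.0 − 45.1)
  = 0.4423 / 28.90 = 0.01530 h⁻¹
t½ = ln2 / k = 0.693147 / 0.01530 = 45.30 h

45.3 h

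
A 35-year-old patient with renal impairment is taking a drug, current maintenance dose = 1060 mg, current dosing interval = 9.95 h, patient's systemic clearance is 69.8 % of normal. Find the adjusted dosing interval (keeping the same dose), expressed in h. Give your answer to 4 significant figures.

14.26 h

To keep the same average steady-state level, dosing rate must scale with clearance.
CL ratio = 69.8 / 100 = 0.6980
New interval (same dose) = 9.95 / 0.6980 = 14.26 h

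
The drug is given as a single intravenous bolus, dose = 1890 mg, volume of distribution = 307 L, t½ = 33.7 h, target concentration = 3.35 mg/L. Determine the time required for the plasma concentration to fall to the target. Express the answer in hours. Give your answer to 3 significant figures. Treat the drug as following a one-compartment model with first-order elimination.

29.6 h

C₀ = Dose / Vd = 1890 / 307 = 6.156 mg/L
k = ln2 / t½ = 0.693147 / 33.7 = 0.02057 h⁻¹
t = ln(C₀ / C) / k = ln(6.156 / 3.35) / 0.02057
  = ln(1.838) / 0.02057 = 0.6087 / 0.02057 = 29.59 h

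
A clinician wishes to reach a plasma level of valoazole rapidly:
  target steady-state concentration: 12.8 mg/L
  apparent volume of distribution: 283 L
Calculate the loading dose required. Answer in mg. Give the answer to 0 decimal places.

3622 mg

LD = Css × Vd = 12.8 × 283 = 3622 mg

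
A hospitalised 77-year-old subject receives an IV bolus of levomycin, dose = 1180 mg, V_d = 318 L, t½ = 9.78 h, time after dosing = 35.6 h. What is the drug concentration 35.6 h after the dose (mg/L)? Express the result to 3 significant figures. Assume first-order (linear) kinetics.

C₀ = Dose / Vd = 1180 / 318 = 3.711 mg/L
k = ln2 / t½ = 0.693147 / 9.78 = 0.07087 h⁻¹
C = C₀ · e^(−k·t) = 3.711 × e^(−0.07087 × 35.6)
  = 3.711 × 0.08022 = 0.2977 mg/L

0.298 mg/L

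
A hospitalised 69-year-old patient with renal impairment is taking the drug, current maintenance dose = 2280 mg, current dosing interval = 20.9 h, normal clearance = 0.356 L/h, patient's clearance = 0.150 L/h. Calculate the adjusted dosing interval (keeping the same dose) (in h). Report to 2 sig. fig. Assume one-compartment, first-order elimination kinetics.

50 h

To keep the same average steady-state level, dosing rate must scale with clearance.
CL ratio = 0.150 / 0.356 = 0.4213
New interval (same dose) = 20.9 / 0.4213 = 49.61 h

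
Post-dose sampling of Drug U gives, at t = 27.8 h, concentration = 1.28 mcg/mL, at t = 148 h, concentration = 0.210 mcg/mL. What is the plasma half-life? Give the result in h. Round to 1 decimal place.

k = ln(C₁/C₂) / (t₂ − t₁) = ln(1.28/0.210) / (148 − 27.8)
  = 1.808 / 120.2 = 0.01504 h⁻¹
t½ = ln2 / k = 0.693147 / 0.01504 = 46.09 h

46.1 h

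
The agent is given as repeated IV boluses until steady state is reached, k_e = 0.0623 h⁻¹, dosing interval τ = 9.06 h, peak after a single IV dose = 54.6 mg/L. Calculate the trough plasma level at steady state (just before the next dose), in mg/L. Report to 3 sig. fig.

72.0 mg/L

e^(−kτ) = e^(−0.06230 × 9.06) = 0.5687
Accumulation ratio R = 1 / (1 − e^(−kτ)) = 1 / (1 − 0.5687) = 2.319
Steady-state trough = C₀ × R × e^(−kτ) = 54.6 × 2.319 × 0.5687 = 72.01 mg/L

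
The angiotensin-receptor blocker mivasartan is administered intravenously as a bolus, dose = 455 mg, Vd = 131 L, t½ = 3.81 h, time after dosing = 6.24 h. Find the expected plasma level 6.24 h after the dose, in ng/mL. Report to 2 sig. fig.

1100 ng/mL

C₀ = Dose / Vd = 455.0 / 131 = 3.473 mg/L
k = ln2 / t½ = 0.693147 / 3.81 = 0.1819 h⁻¹
C = C₀ · e^(−k·t) = 3.473 × e^(−0.1819 × 6.24)
  = 3.473 × 0.3214 = 1.116 mg/L
Convert: 1.116 mg/L × 1000 = 1116 ng/mL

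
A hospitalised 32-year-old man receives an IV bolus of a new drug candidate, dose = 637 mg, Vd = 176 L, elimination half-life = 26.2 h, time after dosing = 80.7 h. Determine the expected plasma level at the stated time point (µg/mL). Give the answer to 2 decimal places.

0.43 µg/mL

C₀ = Dose / Vd = 637.0 / 176 = 3.619 mg/L
k = ln2 / t½ = 0.693147 / 26.2 = 0.02646 h⁻¹
C = C₀ · e^(−k·t) = 3.619 × e^(−0.02646 × 80.7)
  = 3.619 × 0.1182 = 0.4278 mg/L
(0.4278 mg/L = 0.4278 µg/mL)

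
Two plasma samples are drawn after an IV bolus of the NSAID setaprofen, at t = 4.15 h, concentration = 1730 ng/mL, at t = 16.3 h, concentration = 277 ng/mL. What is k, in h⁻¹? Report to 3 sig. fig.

0.151 h⁻¹

k = ln(C₁/C₂) / (t₂ − t₁) = ln(1730/277) / (16.3 − 4.15)
  = 1.832 / 12.15 = 0.1508 h⁻¹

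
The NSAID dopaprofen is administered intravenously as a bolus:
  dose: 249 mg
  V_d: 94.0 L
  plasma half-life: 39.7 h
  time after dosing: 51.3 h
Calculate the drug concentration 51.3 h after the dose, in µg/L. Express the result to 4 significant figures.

1082 µg/L

C₀ = Dose / Vd = 249.0 / 94.0 = 2.649 mg/L
k = ln2 / t½ = 0.693147 / 39.7 = 0.01746 h⁻¹
C = C₀ · e^(−k·t) = 2.649 × e^(−0.01746 × 51.3)
  = 2.649 × 0.4083 = 1.082 mg/L
Convert: 1.082 mg/L × 1000 = 1082 µg/L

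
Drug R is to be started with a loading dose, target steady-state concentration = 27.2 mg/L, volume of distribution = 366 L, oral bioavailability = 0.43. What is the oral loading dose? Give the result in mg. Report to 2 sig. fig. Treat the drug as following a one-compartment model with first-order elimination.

23000 mg

LD = Css × Vd / F = 27.2 × 366 / 0.43 = 23150 mg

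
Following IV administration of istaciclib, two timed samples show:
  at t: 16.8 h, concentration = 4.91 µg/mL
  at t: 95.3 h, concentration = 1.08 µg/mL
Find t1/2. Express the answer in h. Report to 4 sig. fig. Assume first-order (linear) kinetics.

k = ln(C₁/C₂) / (t₂ − t₁) = ln(4.91/1.08) / (95.3 − 16.8)
  = 1.514 / 78.50 = 0.01929 h⁻¹
t½ = ln2 / k = 0.693147 / 0.01929 = 35.93 h

35.93 h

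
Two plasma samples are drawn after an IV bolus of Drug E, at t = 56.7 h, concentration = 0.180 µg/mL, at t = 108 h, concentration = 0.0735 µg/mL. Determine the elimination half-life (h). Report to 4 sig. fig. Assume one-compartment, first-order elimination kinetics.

k = ln(C₁/C₂) / (t₂ − t₁) = ln(0.180/0.0735) / (108 − 56.7)
  = 0.8957 / 51.30 = 0.01746 h⁻¹
t½ = ln2 / k = 0.693147 / 0.01746 = 39.70 h

39.70 h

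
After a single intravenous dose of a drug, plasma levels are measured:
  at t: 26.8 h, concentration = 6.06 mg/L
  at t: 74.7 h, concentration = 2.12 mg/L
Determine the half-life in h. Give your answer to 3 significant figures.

k = ln(C₁/C₂) / (t₂ − t₁) = ln(6.06/2.12) / (74.7 − 26.8)
  = 1.050 / 47.90 = 0.02192 h⁻¹
t½ = ln2 / k = 0.693147 / 0.02192 = 31.62 h

31.6 h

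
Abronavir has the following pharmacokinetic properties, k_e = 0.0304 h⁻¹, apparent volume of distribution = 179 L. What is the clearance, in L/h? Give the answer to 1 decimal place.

CL = k × Vd = 0.0304 × 179 = 5.442 L/h

5.4 L/h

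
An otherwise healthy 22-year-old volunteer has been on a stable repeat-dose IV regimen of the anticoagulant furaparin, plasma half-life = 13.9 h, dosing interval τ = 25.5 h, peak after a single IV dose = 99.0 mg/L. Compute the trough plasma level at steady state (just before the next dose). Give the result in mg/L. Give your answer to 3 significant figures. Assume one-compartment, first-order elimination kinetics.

38.6 mg/L

k = ln2 / t½ = 0.693147 / 13.9 = 0.04987 h⁻¹
e^(−kτ) = e^(−0.04987 × 25.5) = 0.2804
Accumulation ratio R = 1 / (1 − e^(−kτ)) = 1 / (1 − 0.2804) = 1.390
Steady-state trough = C₀ × R × e^(−kτ) = 99.0 × 1.390 × 0.2804 = 38.59 mg/L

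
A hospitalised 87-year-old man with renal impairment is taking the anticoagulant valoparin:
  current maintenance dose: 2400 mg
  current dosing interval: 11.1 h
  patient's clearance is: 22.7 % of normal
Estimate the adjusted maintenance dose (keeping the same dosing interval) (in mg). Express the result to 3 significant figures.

545 mg

To keep the same average steady-state level, dosing rate must scale with clearance.
CL ratio = 22.7 / 100 = 0.2270
New dose (same interval) = 2400 × 0.2270 = 544.8 mg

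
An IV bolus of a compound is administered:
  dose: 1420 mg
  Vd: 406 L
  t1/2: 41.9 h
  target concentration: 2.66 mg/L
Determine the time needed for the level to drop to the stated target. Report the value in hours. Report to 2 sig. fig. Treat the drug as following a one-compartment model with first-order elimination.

C₀ = Dose / Vd = 1420 / 406 = 3.498 mg/L
k = ln2 / t½ = 0.693147 / 41.9 = 0.01654 h⁻¹
t = ln(C₀ / C) / k = ln(3.498 / 2.66) / 0.01654
  = ln(1.315) / 0.01654 = 0.2738 / 0.01654 = 16.55 h

17 h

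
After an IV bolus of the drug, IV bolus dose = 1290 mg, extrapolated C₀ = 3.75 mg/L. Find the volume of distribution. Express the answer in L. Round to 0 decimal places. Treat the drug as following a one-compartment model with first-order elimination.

Vd = Dose / C₀ = 1290 / 3.75 = 344.0 L

344 L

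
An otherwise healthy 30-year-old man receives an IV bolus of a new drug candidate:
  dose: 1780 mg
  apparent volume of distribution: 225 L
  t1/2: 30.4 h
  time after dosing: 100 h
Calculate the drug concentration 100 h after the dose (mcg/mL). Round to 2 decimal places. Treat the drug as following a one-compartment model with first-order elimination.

C₀ = Dose / Vd = 1780 / 225 = 7.911 mg/L
k = ln2 / t½ = 0.693147 / 30.4 = 0.02280 h⁻¹
C = C₀ · e^(−k·t) = 7.911 × e^(−0.02280 × 100)
  = 7.911 × 0.1023 = 0.8093 mg/L
(0.8093 mg/L = 0.8093 mcg/mL)

0.81 mcg/mL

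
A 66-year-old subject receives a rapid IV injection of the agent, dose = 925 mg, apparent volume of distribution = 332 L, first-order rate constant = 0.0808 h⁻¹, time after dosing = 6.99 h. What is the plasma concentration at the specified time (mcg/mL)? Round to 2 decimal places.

1.58 mcg/mL

C₀ = Dose / Vd = 925.0 / 332 = 2.786 mg/L
C = C₀ · e^(−k·t) = 2.786 × e^(−0.08080 × 6.99)
  = 2.786 × 0.5685 = 1.584 mg/L
(1.584 mg/L = 1.584 mcg/mL)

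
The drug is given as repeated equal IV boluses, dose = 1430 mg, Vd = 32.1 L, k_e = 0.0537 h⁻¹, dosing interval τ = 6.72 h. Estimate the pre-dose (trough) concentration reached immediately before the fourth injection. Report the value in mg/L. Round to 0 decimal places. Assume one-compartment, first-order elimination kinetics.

68 mg/L

C₀ per dose = Dose / Vd = 1430 / 32.1 = 44.55 mg/L
Fraction remaining after one interval: r = e^(−kτ) = e^(−0.05370 × 6.72) = 0.6971
Before dose 4, 3 doses have been given (aged 1τ, 2τ, 3τ).
C_trough = C₀ × (r + r² + … + r^3) = C₀ × r(1−r^3)/(1−r)
        = 44.55 × 0.6971 × (1 − 0.3388) / (1 − 0.6971) = 67.79 mg/L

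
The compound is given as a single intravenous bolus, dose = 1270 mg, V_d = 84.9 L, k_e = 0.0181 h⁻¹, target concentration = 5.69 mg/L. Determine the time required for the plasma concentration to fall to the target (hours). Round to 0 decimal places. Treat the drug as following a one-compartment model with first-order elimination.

C₀ = Dose / Vd = 1270 / 84.9 = 14.96 mg/L
t = ln(C₀ / C) / k = ln(14.96 / 5.69) / 0.01810
  = ln(2.629) / 0.01810 = 0.9666 / 0.01810 = 53.40 h

53 h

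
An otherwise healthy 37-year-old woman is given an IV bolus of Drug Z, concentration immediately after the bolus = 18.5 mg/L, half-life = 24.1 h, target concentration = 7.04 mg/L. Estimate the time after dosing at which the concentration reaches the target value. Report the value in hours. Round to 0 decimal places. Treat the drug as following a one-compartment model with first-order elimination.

k = ln2 / t½ = 0.693147 / 24.1 = 0.02876 h⁻¹
t = ln(C₀ / C) / k = ln(18.50 / 7.04) / 0.02876
  = ln(2.628) / 0.02876 = 0.9662 / 0.02876 = 33.60 h

34 h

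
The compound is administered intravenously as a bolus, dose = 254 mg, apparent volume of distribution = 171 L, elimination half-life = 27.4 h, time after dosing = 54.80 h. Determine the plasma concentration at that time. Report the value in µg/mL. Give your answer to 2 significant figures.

C₀ = Dose / Vd = 254.0 / 171 = 1.485 mg/L
k = ln2 / t½ = 0.693147 / 27.4 = 0.02530 h⁻¹
t / t½ = 54.80 / 27.4 = 2 half-lives
C = C₀ × (1/2)^2 = 1.485 × 0.2500 = 0.3713 mg/L
(0.3713 mg/L = 0.3713 µg/mL)

0.37 µg/mL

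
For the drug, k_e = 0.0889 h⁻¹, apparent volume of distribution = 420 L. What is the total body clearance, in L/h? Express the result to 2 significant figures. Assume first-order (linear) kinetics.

37 L/h

CL = k × Vd = 0.0889 × 420 = 37.34 L/h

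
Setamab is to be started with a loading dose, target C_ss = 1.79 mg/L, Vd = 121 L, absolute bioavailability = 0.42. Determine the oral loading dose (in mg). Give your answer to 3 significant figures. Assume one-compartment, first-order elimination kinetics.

516 mg

LD = Css × Vd / F = 1.79 × 121 / 0.42 = 515.7 mg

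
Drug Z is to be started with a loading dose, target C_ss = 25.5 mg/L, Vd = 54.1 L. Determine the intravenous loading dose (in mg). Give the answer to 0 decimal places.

LD = Css × Vd = 25.5 × 54.1 = 1380 mg

1380 mg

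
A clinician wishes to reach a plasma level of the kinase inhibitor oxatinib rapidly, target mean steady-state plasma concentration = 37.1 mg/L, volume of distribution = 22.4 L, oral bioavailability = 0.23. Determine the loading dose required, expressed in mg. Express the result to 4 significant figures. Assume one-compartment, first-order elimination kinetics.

LD = Css × Vd / F = 37.1 × 22.4 / 0.23 = 3613 mg

3613 mg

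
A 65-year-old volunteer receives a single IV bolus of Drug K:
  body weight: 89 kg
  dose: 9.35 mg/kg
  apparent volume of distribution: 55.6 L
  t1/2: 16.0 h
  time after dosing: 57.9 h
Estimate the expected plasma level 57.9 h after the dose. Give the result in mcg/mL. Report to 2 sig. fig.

1.2 mcg/mL

Total dose = 9.35 × 89 = 832.2 mg
C₀ = Dose / Vd = 832.2 / 55.6 = 14.97 mg/L
k = ln2 / t½ = 0.693147 / 16.0 = 0.04332 h⁻¹
C = C₀ · e^(−k·t) = 14.97 × e^(−0.04332 × 57.9)
  = 14.97 × 0.08141 = 1.219 mg/L
(1.219 mg/L = 1.219 mcg/mL)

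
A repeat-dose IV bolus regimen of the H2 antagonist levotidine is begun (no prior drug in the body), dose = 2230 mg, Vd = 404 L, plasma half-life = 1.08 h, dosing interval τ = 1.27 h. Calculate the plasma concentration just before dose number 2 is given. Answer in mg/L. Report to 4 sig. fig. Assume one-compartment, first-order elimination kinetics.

C₀ per dose = Dose / Vd = 2230 / 404 = 5.520 mg/L
k = ln2 / t½ = 0.693147 / 1.08 = 0.6418 h⁻¹
Fraction remaining after one interval: r = e^(−kτ) = e^(−0.6418 × 1.27) = 0.4426
Before dose 2, 1 dose has been given (aged 1τ).
C_trough = C₀ × r = 5.520 × 0.4426 = 2.443 mg/L

2.443 mg/L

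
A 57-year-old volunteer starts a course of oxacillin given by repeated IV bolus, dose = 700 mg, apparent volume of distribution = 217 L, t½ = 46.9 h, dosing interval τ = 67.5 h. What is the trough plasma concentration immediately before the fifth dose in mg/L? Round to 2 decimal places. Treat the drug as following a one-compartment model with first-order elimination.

1.85 mg/L

C₀ per dose = Dose / Vd = 700 / 217 = 3.226 mg/L
k = ln2 / t½ = 0.693147 / 46.9 = 0.01478 h⁻¹
Fraction remaining after one interval: r = e^(−kτ) = e^(−0.01478 × 67.5) = 0.3687
Before dose 5, 4 doses have been given (aged 1τ, 2τ, 3τ, 4τ).
C_trough = C₀ × (r + r² + … + r^4) = C₀ × r(1−r^4)/(1−r)
        = 3.226 × 0.3687 × (1 − 0.01848) / (1 − 0.3687) = 1.849 mg/L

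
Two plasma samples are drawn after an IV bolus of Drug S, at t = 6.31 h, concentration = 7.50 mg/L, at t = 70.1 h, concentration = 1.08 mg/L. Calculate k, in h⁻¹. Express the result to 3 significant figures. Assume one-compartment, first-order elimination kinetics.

k = ln(C₁/C₂) / (t₂ − t₁) = ln(7.50/1.08) / (70.1 − 6.31)
  = 1.938 / 63.79 = 0.03038 h⁻¹

0.0304 h⁻¹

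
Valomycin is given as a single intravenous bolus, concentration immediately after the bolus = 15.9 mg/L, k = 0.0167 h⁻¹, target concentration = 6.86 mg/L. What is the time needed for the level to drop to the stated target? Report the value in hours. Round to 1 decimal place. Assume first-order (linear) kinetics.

t = ln(C₀ / C) / k = ln(15.90 / 6.86) / 0.01670
  = ln(2.318) / 0.01670 = 0.8407 / 0.01670 = 50.34 h

50.3 h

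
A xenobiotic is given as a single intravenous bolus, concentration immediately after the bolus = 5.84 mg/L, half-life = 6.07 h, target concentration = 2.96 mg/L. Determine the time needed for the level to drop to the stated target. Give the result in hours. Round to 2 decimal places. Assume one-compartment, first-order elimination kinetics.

k = ln2 / t½ = 0.693147 / 6.07 = 0.1142 h⁻¹
t = ln(C₀ / C) / k = ln(5.840 / 2.96) / 0.1142
  = ln(1.973) / 0.1142 = 0.6796 / 0.1142 = 5.951 h

5.95 h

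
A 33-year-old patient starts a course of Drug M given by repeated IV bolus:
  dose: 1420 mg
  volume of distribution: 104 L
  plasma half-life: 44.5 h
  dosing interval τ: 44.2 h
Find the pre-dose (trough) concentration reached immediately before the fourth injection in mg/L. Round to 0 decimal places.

C₀ per dose = Dose / Vd = 1420 / 104 = 13.65 mg/L
k = ln2 / t½ = 0.693147 / 44.5 = 0.01558 h⁻¹
Fraction remaining after one interval: r = e^(−kτ) = e^(−0.01558 × 44.2) = 0.5023
Before dose 4, 3 doses have been given (aged 1τ, 2τ, 3τ).
C_trough = C₀ × (r + r² + … + r^3) = C₀ × r(1−r^3)/(1−r)
        = 13.65 × 0.5023 × (1 − 0.1267) / (1 − 0.5023) = 12.03 mg/L

12 mg/L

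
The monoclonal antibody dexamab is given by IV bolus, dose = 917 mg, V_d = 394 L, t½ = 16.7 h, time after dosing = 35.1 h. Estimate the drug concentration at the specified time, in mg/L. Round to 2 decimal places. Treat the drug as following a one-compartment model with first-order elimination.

0.54 mg/L

C₀ = Dose / Vd = 917.0 / 394 = 2.327 mg/L
k = ln2 / t½ = 0.693147 / 16.7 = 0.04151 h⁻¹
C = C₀ · e^(−k·t) = 2.327 × e^(−0.04151 × 35.1)
  = 2.327 × 0.2329 = 0.5420 mg/L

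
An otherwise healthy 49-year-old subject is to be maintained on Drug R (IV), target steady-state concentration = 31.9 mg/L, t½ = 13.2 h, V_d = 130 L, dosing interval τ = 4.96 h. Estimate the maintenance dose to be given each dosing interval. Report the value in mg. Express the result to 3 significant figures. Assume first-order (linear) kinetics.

1080 mg

k = ln2 / t½ = 0.693147 / 13.2 = 0.05251 h⁻¹
CL = k × Vd = 0.05251 × 130 = 6.826 L/h
At steady state, Dose/τ = Css × CL.
Dose = Css × CL × τ = 31.9 × 6.826 × 4.96 = 1080 mg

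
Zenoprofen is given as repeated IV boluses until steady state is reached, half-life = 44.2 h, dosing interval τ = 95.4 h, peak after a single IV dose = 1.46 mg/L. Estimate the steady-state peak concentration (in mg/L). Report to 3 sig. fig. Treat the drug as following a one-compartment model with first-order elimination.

k = ln2 / t½ = 0.693147 / 44.2 = 0.01568 h⁻¹
e^(−kτ) = e^(−0.01568 × 95.4) = 0.2241
Accumulation ratio R = 1 / (1 − e^(−kτ)) = 1 / (1 − 0.2241) = 1.289
Steady-state peak = C₀ × R = 1.46 × 1.289 = 1.882 mg/L

1.88 mg/L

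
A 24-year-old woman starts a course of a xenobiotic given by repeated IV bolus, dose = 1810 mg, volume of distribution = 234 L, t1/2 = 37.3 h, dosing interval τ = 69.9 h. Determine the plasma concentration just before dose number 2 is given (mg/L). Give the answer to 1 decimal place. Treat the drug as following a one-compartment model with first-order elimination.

C₀ per dose = Dose / Vd = 1810 / 234 = 7.735 mg/L
k = ln2 / t½ = 0.693147 / 37.3 = 0.01858 h⁻¹
Fraction remaining after one interval: r = e^(−kτ) = e^(−0.01858 × 69.9) = 0.2729
Before dose 2, 1 dose has been given (aged 1τ).
C_trough = C₀ × r = 7.735 × 0.2729 = 2.111 mg/L

2.1 mg/L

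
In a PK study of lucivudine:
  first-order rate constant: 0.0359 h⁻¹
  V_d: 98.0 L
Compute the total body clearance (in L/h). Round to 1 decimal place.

3.5 L/h

CL = k × Vd = 0.0359 × 98.0 = 3.518 L/h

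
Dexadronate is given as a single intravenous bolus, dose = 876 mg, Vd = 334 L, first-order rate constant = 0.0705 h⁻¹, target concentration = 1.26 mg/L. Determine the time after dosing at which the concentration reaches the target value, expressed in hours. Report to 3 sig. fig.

C₀ = Dose / Vd = 876.0 / 334 = 2.623 mg/L
t = ln(C₀ / C) / k = ln(2.623 / 1.26) / 0.07050
  = ln(2.082) / 0.07050 = 0.7333 / 0.07050 = 10.40 h

10.4 h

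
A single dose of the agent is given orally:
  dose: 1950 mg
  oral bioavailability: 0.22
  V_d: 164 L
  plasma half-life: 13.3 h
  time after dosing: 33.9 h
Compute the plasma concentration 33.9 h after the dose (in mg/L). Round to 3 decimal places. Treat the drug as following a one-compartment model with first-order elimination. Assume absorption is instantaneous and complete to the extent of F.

0.447 mg/L

Amount reaching circulation = F × Dose = 0.22 × 1950 = 429.0 mg
C₀ = F·Dose / Vd = 429.0 / 164 = 2.616 mg/L
k = ln2 / t½ = 0.693147 / 13.3 = 0.05212 h⁻¹
C = C₀ · e^(−k·t) = 2.616 × e^(−0.05212 × 33.9)
  = 2.616 × 0.1709 = 0.4471 mg/L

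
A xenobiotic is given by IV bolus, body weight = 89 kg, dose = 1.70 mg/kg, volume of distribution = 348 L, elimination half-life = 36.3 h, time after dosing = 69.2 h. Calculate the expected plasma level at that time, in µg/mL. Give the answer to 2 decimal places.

0.12 µg/mL

Total dose = 1.70 × 89 = 151.3 mg
C₀ = Dose / Vd = 151.3 / 348 = 0.4348 mg/L
k = ln2 / t½ = 0.693147 / 36.3 = 0.01909 h⁻¹
C = C₀ · e^(−k·t) = 0.4348 × e^(−0.01909 × 69.2)
  = 0.4348 × 0.2669 = 0.1160 mg/L
(0.1160 mg/L = 0.1160 µg/mL)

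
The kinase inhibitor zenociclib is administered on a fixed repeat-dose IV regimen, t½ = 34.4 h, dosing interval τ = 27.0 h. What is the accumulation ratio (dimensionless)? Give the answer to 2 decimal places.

2.38

k = ln2 / t½ = 0.693147 / 34.4 = 0.02015 h⁻¹
e^(−kτ) = e^(−0.02015 × 27.0) = 0.5804
Accumulation ratio R = 1 / (1 − e^(−kτ)) = 1 / (1 − 0.5804) = 2.383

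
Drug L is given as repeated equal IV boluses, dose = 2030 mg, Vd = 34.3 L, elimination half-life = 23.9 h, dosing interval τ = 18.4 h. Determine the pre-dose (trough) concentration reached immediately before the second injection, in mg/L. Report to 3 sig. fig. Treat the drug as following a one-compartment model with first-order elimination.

C₀ per dose = Dose / Vd = 2030 / 34.3 = 59.18 mg/L
k = ln2 / t½ = 0.693147 / 23.9 = 0.02900 h⁻¹
Fraction remaining after one interval: r = e^(−kτ) = e^(−0.02900 × 18.4) = 0.5865
Before dose 2, 1 dose has been given (aged 1τ).
C_trough = C₀ × r = 59.18 × 0.5865 = 34.71 mg/L

34.7 mg/L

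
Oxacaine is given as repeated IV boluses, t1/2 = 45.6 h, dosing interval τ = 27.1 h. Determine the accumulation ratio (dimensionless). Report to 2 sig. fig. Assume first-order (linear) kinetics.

k = ln2 / t½ = 0.693147 / 45.6 = 0.01520 h⁻¹
e^(−kτ) = e^(−0.01520 × 27.1) = 0.6624
Accumulation ratio R = 1 / (1 − e^(−kτ)) = 1 / (1 − 0.6624) = 2.962

3.0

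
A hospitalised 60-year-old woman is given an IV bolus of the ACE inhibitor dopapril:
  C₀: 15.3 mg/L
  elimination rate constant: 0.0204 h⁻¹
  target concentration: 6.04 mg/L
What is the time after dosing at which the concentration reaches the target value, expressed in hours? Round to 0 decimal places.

46 h

t = ln(C₀ / C) / k = ln(15.30 / 6.04) / 0.02040
  = ln(2.533) / 0.02040 = 0.9294 / 0.02040 = 45.56 h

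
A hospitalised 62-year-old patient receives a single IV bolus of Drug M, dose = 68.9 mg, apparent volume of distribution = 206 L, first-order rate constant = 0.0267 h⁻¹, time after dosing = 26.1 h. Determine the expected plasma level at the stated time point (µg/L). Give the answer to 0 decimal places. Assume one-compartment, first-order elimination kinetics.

C₀ = Dose / Vd = 68.90 / 206 = 0.3345 mg/L
C = C₀ · e^(−k·t) = 0.3345 × e^(−0.02670 × 26.1)
  = 0.3345 × 0.4981 = 0.1666 mg/L
Convert: 0.1666 mg/L × 1000 = 166.6 µg/L

167 µg/L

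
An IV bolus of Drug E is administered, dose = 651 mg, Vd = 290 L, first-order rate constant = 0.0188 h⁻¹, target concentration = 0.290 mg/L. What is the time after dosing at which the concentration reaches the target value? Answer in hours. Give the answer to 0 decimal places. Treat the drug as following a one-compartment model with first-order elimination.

109 h

C₀ = Dose / Vd = 651.0 / 290 = 2.245 mg/L
t = ln(C₀ / C) / k = ln(2.245 / 0.290) / 0.01880
  = ln(7.741) / 0.01880 = 2.047 / 0.01880 = 108.9 h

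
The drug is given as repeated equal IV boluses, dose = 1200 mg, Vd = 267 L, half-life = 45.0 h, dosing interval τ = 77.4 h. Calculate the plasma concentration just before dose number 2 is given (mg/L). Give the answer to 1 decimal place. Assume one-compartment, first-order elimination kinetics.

1.4 mg/L

C₀ per dose = Dose / Vd = 1200 / 267 = 4.494 mg/L
k = ln2 / t½ = 0.693147 / 45.0 = 0.01540 h⁻¹
Fraction remaining after one interval: r = e^(−kτ) = e^(−0.01540 × 77.4) = 0.3036
Before dose 2, 1 dose has been given (aged 1τ).
C_trough = C₀ × r = 4.494 × 0.3036 = 1.364 mg/L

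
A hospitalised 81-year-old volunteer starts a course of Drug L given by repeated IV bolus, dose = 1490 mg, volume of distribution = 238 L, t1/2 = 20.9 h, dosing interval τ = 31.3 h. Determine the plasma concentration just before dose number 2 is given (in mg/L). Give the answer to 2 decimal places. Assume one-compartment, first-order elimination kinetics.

C₀ per dose = Dose / Vd = 1490 / 238 = 6.261 mg/L
k = ln2 / t½ = 0.693147 / 20.9 = 0.03316 h⁻¹
Fraction remaining after one interval: r = e^(−kτ) = e^(−0.03316 × 31.3) = 0.3542
Before dose 2, 1 dose has been given (aged 1τ).
C_trough = C₀ × r = 6.261 × 0.3542 = 2.218 mg/L

2.22 mg/L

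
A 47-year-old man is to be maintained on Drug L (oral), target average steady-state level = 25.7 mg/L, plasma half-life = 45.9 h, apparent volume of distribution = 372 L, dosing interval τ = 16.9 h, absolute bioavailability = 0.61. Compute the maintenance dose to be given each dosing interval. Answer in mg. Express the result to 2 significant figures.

k = ln2 / t½ = 0.693147 / 45.9 = 0.01510 h⁻¹
CL = k × Vd = 0.01510 × 372 = 5.617 L/h
At steady state, F × (Dose/τ) = Css × CL.
Dose = Css × CL × τ / F = 25.7 × 5.617 × 16.9 / 0.61 = 3999 mg

4000 mg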